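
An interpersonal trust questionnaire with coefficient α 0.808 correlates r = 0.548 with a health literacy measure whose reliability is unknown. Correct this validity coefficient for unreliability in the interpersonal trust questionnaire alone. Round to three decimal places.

Single correction: r_c = r_obs / √r_xx = 0.548 / √0.808 = 0.548 / 0.8989 ≈ 0.610.

0.610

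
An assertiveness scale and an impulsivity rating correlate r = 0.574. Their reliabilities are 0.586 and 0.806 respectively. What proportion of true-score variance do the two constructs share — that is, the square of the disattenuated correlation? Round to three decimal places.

Disattenuated r = 0.574 / √(0.586 × 0.806) = 0.574 / 0.6873 = 0.8352.
Shared true-score variance = 0.8352² = 0.6976 ≈ 0.698.

0.698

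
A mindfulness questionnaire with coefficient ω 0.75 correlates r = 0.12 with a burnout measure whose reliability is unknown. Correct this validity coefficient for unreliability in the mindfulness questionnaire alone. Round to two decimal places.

Single correction: r_c = r_obs / √r_xx = 0.12 / √0.75 = 0.12 / 0.8660 ≈ 0.14.

0.14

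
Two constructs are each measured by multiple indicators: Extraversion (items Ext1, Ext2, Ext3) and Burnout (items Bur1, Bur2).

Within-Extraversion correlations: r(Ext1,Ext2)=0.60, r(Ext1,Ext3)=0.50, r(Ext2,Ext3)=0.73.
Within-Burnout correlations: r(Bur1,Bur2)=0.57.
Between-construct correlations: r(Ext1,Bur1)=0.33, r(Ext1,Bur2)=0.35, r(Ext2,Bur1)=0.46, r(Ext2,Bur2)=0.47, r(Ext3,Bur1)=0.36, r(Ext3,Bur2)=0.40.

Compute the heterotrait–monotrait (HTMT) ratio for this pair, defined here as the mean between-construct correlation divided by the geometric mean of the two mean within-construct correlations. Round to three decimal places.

Mean between = 2.37/6 = 0.3950.
Mean within-Ext = 1.83/3 = 0.6100; mean within-Bur = 0.57/1 = 0.5700.
Geometric mean = √(0.6100 × 0.5700) = 0.5897.
HTMT = 0.3950 / 0.5897 = 0.670.

0.670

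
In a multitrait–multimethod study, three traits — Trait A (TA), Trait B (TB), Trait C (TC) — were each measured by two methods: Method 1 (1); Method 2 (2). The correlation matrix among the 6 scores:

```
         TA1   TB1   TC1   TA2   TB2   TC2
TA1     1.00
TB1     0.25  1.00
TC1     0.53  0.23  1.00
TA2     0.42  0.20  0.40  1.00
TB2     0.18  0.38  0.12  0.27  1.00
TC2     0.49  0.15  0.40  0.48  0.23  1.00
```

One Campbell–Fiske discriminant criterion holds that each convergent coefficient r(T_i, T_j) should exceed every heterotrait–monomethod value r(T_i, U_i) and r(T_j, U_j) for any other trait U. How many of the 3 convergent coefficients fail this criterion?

2

Convergent coefficients and their comparison sets:
TA (methods 1·2): 0.42 vs {0.25, 0.27, 0.53, 0.48} → fail.
TB (methods 1·2): 0.38 vs {0.25, 0.27, 0.23, 0.23} → pass.
TC (methods 1·2): 0.40 vs {0.53, 0.48, 0.23, 0.23} → fail.
2 of 3 fail.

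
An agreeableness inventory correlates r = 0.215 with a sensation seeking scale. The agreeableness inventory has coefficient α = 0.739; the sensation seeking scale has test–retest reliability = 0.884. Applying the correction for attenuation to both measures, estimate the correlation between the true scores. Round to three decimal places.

r_true = r_obs / √(r_xx · r_yy) = 0.215 / √(0.739 × 0.884) = 0.215 / √0.653276 = 0.215 / 0.8083 ≈ 0.266.

0.266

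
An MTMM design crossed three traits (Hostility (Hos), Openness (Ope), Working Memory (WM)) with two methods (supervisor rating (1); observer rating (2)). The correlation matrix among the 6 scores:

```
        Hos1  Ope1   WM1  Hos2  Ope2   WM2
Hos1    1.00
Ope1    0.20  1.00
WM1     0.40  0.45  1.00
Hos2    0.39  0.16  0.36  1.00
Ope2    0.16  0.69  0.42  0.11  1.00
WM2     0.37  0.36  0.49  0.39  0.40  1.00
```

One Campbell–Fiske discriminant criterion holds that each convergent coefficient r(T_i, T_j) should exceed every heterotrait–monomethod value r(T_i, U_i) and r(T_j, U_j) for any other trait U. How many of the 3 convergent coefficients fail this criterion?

Checking each validity diagonal entry against its comparison values:
Hos (methods 1·2): 0.39 vs {0.20, 0.11, 0.40, 0.39} → fail.
Ope (methods 1·2): 0.69 vs {0.20, 0.11, 0.45, 0.40} → pass.
WM (methods 1·2): 0.49 vs {0.40, 0.39, 0.45, 0.40} → pass.
1 of 3 fail.

1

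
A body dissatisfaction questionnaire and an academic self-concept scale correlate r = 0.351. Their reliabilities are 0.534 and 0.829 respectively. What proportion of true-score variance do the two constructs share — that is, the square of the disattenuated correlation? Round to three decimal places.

0.278

Disattenuated r = 0.351 / √(0.534 × 0.829) = 0.351 / 0.6653 = 0.5276.
Shared true-score variance = 0.5276² = 0.2784 ≈ 0.278.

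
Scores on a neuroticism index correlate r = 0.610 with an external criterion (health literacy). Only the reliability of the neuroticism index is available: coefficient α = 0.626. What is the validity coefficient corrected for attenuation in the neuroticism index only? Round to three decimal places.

0.771

Single correction: r_c = r_obs / √r_xx = 0.610 / √0.626 = 0.610 / 0.7912 ≈ 0.771.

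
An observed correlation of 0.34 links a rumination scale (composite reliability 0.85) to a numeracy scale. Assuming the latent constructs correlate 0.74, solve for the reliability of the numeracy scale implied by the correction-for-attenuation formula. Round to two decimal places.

0.25

r_true = r_obs / √(r_xx · r_yy) ⇒ 0.74 = 0.34 / √(0.85 · r_yy).
√(0.85 · r_yy) = 0.34 / 0.74 = 0.4595; 0.85 · r_yy = 0.2111; r_yy = 0.2111 / 0.85 ≈ 0.25.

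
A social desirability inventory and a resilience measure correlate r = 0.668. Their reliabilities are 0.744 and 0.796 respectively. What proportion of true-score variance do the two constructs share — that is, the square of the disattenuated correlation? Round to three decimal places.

Disattenuated r = 0.668 / √(0.744 × 0.796) = 0.668 / 0.7696 = 0.8680.
Shared true-score variance = 0.8680² = 0.7534 ≈ 0.753.

0.753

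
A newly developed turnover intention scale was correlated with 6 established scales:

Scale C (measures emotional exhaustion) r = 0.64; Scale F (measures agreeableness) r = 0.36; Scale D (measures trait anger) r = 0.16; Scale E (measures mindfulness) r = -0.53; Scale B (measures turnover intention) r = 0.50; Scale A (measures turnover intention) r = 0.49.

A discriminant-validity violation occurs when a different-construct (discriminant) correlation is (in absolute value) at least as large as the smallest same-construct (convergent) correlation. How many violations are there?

2

Convergent (same construct = turnover intention): Scale B, Scale A.
Smallest convergent = 0.49. Discriminant |r|: 0.64, 0.36, 0.16, 0.53; count ≥ 0.49 → 2.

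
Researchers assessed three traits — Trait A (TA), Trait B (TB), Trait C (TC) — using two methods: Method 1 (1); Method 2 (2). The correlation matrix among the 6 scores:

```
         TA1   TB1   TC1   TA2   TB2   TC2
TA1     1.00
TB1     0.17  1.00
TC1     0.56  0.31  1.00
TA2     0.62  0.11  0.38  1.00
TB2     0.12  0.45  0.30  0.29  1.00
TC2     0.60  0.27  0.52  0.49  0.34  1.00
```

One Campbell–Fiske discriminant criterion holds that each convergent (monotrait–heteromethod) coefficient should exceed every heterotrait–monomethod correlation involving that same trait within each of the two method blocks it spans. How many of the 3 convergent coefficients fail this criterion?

1

Checking each validity diagonal entry against its comparison values:
TA (methods 1·2): 0.62 vs {0.17, 0.29, 0.56, 0.49} → pass.
TB (methods 1·2): 0.45 vs {0.17, 0.29, 0.31, 0.34} → pass.
TC (methods 1·2): 0.52 vs {0.56, 0.49, 0.31, 0.34} → fail.
1 of 3 fail.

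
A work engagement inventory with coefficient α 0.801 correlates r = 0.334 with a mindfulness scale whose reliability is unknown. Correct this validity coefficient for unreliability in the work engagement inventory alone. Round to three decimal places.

0.373

Single correction: r_c = r_obs / √r_xx = 0.334 / √0.801 = 0.334 / 0.8950 ≈ 0.373.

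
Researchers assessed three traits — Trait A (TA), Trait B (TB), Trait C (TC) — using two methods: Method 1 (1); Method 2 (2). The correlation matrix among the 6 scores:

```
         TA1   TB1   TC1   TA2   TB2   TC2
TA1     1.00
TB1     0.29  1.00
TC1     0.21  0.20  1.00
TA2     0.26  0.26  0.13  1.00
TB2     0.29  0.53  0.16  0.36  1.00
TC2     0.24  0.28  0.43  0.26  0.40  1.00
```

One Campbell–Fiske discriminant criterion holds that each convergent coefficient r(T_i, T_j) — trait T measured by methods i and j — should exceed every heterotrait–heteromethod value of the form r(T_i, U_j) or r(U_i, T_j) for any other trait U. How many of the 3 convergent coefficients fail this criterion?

Convergent coefficients and their comparison sets:
TA (methods 1·2): 0.26 vs {0.29, 0.26, 0.24, 0.13} → fail.
TB (methods 1·2): 0.53 vs {0.26, 0.29, 0.28, 0.16} → pass.
TC (methods 1·2): 0.43 vs {0.13, 0.24, 0.16, 0.28} → pass.
1 of 3 fail.

1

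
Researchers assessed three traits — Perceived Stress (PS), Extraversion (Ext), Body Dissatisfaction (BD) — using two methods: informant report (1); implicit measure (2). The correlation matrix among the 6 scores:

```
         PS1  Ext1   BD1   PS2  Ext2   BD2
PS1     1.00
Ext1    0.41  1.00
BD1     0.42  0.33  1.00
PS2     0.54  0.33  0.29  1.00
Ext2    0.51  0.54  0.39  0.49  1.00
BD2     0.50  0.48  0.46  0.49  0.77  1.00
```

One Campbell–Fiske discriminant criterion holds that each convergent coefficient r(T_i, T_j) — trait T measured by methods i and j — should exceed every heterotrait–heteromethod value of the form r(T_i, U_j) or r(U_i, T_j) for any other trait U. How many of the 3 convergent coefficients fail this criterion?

1

Checking each validity diagonal entry against its comparison values:
PS (methods 1·2): 0.54 vs {0.51, 0.33, 0.50, 0.29} → pass.
Ext (methods 1·2): 0.54 vs {0.33, 0.51, 0.48, 0.39} → pass.
BD (methods 1·2): 0.46 vs {0.29, 0.50, 0.39, 0.48} → fail.
1 of 3 fail.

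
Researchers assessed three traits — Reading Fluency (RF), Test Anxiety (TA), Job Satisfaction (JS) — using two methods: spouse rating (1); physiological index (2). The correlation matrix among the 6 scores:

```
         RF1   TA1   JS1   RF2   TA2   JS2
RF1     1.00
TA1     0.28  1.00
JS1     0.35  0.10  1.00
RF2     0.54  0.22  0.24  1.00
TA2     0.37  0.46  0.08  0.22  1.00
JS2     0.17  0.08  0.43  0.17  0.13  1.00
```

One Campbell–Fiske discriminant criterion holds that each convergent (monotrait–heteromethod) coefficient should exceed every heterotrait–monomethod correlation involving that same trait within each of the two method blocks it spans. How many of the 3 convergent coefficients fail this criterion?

Checking each validity diagonal entry against its comparison values:
RF (methods 1·2): 0.54 vs {0.28, 0.22, 0.35, 0.17} → pass.
TA (methods 1·2): 0.46 vs {0.28, 0.22, 0.10, 0.13} → pass.
JS (methods 1·2): 0.43 vs {0.35, 0.17, 0.10, 0.13} → pass.
0 of 3 fail.

0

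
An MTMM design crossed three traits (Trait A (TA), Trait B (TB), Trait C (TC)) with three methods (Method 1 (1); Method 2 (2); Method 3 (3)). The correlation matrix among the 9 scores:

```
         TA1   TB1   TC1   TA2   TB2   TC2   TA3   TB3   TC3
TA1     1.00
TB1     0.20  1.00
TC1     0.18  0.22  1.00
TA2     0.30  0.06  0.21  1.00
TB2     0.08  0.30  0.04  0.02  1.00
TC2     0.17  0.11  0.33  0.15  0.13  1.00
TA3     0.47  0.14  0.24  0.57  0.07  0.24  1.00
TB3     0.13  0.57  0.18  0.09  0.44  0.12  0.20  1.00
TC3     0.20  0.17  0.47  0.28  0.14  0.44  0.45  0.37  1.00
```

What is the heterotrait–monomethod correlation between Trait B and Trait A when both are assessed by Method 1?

0.20

Different traits, same method: r(TB1, TA1) = 0.20.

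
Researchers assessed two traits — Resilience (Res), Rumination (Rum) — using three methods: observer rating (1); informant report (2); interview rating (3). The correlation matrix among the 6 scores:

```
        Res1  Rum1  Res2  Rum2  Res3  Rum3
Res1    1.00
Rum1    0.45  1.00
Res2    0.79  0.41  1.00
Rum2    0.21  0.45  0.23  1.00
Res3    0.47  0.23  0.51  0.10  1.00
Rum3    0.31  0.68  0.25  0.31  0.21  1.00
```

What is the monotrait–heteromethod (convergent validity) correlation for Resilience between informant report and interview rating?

Same trait (Res), different methods: r(Res2, Res3) = 0.51.

0.51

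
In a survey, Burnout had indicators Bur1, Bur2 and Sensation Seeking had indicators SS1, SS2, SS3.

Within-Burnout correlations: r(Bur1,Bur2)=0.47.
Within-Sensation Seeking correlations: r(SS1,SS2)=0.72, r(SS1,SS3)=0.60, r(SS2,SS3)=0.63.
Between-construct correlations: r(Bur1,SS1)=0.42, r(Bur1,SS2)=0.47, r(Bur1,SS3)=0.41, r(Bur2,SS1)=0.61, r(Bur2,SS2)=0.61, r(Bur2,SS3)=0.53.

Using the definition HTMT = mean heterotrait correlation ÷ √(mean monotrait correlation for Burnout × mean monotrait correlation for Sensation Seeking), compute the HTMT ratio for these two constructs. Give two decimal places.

Mean heterotrait r = 3.05/6 = 0.5083.
Mean within-Bur = 0.47/1 = 0.4700; mean within-SS = 1.95/3 = 0.6500.
Geometric mean = √(0.4700 × 0.6500) = 0.5527.
HTMT = 0.5083 / 0.5527 = 0.92.

0.92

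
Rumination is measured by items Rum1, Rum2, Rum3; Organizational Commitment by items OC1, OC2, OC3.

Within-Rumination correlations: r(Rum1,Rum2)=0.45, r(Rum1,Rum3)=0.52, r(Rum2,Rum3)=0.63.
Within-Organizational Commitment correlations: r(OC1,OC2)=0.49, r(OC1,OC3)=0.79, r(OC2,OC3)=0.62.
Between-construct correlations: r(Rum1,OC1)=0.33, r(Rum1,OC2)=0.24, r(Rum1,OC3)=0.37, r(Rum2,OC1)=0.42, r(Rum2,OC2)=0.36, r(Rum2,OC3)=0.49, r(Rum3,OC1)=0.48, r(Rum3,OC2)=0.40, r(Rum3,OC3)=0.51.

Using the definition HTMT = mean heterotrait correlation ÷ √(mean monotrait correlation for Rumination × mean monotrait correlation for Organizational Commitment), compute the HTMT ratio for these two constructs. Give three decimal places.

0.688

Mean between = 3.60/9 = 0.4000.
Mean within-Rum = 1.60/3 = 0.5333; mean within-OC = 1.90/3 = 0.6333.
Geometric mean = √(0.5333 × 0.6333) = 0.5812.
HTMT = 0.4000 / 0.5812 = 0.688.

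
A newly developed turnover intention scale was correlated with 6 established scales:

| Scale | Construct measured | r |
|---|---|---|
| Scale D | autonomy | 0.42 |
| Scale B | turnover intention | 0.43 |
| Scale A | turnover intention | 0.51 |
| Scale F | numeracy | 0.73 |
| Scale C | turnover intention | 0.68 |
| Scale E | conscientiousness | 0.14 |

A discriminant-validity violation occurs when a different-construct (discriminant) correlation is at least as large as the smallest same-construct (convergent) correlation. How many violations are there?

1

Convergent (same construct = turnover intention): Scale B, Scale A, Scale C.
Smallest convergent = 0.43. Discriminant values: 0.42, 0.73, 0.14; count ≥ 0.43 → 1.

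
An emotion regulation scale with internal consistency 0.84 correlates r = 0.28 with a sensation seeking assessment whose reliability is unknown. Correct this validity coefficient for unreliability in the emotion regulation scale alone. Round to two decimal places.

0.31

Single correction: r_c = r_obs / √r_xx = 0.28 / √0.84 = 0.28 / 0.9165 ≈ 0.31.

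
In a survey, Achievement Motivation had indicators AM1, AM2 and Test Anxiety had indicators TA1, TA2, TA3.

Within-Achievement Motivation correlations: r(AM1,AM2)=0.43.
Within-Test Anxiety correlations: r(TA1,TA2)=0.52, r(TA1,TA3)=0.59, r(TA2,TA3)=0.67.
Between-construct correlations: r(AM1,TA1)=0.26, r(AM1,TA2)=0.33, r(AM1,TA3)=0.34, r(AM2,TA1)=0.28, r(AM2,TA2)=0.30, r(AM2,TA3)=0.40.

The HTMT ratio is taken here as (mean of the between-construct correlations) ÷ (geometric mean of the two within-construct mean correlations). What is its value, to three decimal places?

0.630

Mean heterotrait r = 1.91/6 = 0.3183.
Mean within-AM = 0.43/1 = 0.4300; mean within-TA = 1.78/3 = 0.5933.
Geometric mean = √(0.4300 × 0.5933) = 0.5051.
HTMT = 0.3183 / 0.5051 = 0.630.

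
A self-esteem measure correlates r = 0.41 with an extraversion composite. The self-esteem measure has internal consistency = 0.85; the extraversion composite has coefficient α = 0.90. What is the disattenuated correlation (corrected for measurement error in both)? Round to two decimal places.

0.47

r_true = r_obs / √(r_xx · r_yy) = 0.41 / √(0.85 × 0.90) = 0.41 / √0.7650 = 0.41 / 0.8746 ≈ 0.47.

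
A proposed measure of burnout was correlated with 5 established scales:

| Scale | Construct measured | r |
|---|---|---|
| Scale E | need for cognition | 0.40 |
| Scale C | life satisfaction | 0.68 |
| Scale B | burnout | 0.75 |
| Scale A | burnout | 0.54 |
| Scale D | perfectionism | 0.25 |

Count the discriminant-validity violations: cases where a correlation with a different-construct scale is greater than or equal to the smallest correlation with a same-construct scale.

1

Convergent (same construct = burnout): Scale B, Scale A.
Smallest convergent = 0.54. Discriminant values: 0.40, 0.68, 0.25; count ≥ 0.54 → 1.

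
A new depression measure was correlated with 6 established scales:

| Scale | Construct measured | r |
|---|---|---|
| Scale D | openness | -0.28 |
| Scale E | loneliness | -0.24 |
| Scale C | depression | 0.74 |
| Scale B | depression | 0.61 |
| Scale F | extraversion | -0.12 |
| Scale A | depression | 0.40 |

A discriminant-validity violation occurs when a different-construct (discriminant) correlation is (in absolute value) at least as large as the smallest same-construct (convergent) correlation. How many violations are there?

0

Convergent (same construct = depression): Scale C, Scale B, Scale A.
Smallest convergent = 0.40. Discriminant |r|: 0.28, 0.24, 0.12; count ≥ 0.40 → 0.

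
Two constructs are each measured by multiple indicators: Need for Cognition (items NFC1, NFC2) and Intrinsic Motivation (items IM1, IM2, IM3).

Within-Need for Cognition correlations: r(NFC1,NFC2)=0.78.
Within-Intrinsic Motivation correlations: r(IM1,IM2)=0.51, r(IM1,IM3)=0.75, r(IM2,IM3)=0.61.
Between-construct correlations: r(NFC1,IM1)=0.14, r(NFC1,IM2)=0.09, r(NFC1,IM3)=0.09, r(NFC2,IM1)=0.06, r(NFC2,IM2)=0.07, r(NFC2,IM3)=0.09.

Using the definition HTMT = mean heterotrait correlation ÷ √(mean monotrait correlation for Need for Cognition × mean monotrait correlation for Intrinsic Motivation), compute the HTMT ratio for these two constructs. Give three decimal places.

Mean heterotrait r = 0.54/6 = 0.0900.
Mean within-NFC = 0.78/1 = 0.7800; mean within-IM = 1.87/3 = 0.6233.
Geometric mean = √(0.7800 × 0.6233) = 0.6973.
HTMT = 0.0900 / 0.6973 = 0.129.

0.129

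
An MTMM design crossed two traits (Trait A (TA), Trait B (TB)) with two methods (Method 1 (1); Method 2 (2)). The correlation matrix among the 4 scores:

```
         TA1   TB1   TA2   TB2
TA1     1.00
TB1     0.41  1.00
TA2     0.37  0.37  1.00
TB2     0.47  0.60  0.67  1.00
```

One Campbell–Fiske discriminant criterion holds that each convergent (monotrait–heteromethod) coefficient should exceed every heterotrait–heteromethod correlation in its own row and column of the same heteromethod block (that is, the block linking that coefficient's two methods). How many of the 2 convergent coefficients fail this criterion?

1

Each convergent coefficient versus the relevant comparison correlations:
TA (methods 1·2): 0.37 vs {0.47, 0.37} → fail.
TB (methods 1·2): 0.60 vs {0.37, 0.47} → pass.
1 of 2 fail.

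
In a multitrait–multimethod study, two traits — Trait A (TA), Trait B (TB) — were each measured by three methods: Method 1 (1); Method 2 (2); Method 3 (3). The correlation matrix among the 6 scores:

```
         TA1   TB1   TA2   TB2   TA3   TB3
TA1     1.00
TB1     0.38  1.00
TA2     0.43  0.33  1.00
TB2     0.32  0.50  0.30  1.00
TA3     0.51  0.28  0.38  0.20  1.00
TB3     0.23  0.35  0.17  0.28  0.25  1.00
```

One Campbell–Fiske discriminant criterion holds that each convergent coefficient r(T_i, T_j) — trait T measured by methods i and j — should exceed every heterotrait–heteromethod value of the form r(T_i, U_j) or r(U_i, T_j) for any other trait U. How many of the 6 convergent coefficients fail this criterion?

0

Each convergent coefficient versus the relevant comparison correlations:
TA (methods 1·2): 0.43 vs {0.32, 0.33} → pass.
TA (methods 1·3): 0.51 vs {0.23, 0.28} → pass.
TA (methods 2·3): 0.38 vs {0.17, 0.20} → pass.
TB (methods 1·2): 0.50 vs {0.33, 0.32} → pass.
TB (methods 1·3): 0.35 vs {0.28, 0.23} → pass.
TB (methods 2·3): 0.28 vs {0.20, 0.17} → pass.
0 of 6 fail.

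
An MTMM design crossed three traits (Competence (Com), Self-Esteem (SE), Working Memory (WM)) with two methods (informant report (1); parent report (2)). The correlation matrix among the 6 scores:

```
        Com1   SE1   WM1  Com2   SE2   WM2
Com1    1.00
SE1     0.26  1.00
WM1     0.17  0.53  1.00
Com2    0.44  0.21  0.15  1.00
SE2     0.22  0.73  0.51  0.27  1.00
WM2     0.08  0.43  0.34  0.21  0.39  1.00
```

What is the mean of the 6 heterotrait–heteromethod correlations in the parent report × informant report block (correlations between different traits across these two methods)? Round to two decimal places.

HTHM values (method 2 × method 1): 0.21, 0.15, 0.22, 0.51, 0.08, 0.43; mean = 1.60/6 = 0.27.

0.27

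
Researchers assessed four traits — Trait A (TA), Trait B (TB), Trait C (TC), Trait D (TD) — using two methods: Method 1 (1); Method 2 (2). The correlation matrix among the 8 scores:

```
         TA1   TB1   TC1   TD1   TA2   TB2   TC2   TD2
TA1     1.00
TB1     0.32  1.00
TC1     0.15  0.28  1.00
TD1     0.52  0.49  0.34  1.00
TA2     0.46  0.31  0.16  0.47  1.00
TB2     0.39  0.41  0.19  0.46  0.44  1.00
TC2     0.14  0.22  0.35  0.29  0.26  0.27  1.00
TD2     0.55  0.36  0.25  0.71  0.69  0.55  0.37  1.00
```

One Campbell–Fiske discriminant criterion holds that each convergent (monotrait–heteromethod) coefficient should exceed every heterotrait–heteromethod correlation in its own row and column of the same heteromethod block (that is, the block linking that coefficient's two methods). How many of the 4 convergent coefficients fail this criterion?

Each convergent coefficient versus the relevant comparison correlations:
TA (methods 1·2): 0.46 vs {0.39, 0.31, 0.14, 0.16, 0.55, 0.47} → fail.
TB (methods 1·2): 0.41 vs {0.31, 0.39, 0.22, 0.19, 0.36, 0.46} → fail.
TC (methods 1·2): 0.35 vs {0.16, 0.14, 0.19, 0.22, 0.25, 0.29} → pass.
TD (methods 1·2): 0.71 vs {0.47, 0.55, 0.46, 0.36, 0.29, 0.25} → pass.
2 of 4 fail.

2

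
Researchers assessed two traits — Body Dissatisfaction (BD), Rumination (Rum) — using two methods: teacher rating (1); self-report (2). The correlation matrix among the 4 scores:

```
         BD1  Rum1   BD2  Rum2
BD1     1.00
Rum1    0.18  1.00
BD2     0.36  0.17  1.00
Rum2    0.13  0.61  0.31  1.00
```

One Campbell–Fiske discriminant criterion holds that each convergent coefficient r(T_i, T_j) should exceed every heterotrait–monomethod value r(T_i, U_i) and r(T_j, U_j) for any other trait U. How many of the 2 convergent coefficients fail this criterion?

0

Checking each validity diagonal entry against its comparison values:
BD (methods 1·2): 0.36 vs {0.18, 0.31} → pass.
Rum (methods 1·2): 0.61 vs {0.18, 0.31} → pass.
0 of 2 fail.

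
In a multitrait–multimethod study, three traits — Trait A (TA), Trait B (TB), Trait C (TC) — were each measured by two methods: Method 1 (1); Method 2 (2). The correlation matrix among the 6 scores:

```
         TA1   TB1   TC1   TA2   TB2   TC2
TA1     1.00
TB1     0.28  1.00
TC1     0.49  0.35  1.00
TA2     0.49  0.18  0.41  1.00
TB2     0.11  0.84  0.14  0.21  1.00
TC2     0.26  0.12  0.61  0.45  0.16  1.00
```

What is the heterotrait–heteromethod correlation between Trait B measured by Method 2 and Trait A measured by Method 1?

0.11

Different traits and methods: r(TB2, TA1) = 0.11.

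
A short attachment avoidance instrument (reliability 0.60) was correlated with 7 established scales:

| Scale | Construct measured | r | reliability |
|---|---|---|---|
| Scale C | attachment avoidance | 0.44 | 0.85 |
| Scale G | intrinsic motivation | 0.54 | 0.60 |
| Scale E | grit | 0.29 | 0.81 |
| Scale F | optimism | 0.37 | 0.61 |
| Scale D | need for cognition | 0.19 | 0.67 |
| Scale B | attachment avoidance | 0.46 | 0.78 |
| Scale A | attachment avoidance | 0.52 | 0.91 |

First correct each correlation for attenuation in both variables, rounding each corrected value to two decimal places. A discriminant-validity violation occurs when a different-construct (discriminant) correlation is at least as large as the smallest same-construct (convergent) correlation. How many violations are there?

Disattenuated r (r / √(r_scale · r_new)):
  Scale C (conv): 0.44 / √(0.85·0.60) = 0.62
  Scale G (disc): 0.54 / √(0.60·0.60) = 0.90
  Scale E (disc): 0.29 / √(0.81·0.60) = 0.42
  Scale F (disc): 0.37 / √(0.61·0.60) = 0.61
  Scale D (disc): 0.19 / √(0.67·0.60) = 0.30
  Scale B (conv): 0.46 / √(0.78·0.60) = 0.67
  Scale A (conv): 0.52 / √(0.91·0.60) = 0.70
Smallest convergent = 0.62. Discriminant values: 0.90, 0.42, 0.61, 0.30; count ≥ 0.62 → 1.

1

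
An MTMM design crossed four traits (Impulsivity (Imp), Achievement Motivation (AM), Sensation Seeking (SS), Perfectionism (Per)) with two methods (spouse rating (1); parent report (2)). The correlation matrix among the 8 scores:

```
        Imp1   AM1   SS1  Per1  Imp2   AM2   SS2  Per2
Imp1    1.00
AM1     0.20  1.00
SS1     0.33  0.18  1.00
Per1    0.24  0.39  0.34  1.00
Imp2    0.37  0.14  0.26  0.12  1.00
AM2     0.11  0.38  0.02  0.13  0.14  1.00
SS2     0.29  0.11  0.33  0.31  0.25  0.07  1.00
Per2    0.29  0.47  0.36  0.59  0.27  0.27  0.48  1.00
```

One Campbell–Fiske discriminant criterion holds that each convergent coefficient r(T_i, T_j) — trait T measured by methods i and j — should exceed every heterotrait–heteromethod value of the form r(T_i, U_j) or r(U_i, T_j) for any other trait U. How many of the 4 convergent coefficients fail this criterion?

Each convergent coefficient versus the relevant comparison correlations:
Imp (methods 1·2): 0.37 vs {0.11, 0.14, 0.29, 0.26, 0.29, 0.12} → pass.
AM (methods 1·2): 0.38 vs {0.14, 0.11, 0.11, 0.02, 0.47, 0.13} → fail.
SS (methods 1·2): 0.33 vs {0.26, 0.29, 0.02, 0.11, 0.36, 0.31} → fail.
Per (methods 1·2): 0.59 vs {0.12, 0.29, 0.13, 0.47, 0.31, 0.36} → pass.
2 of 4 fail.

2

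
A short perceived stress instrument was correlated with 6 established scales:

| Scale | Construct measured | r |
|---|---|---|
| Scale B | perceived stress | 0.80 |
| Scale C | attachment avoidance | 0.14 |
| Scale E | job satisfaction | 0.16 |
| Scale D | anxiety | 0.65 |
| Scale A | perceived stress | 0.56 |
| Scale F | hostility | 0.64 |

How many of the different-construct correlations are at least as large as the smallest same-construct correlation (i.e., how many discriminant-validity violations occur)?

2

Convergent (same construct = perceived stress): Scale B, Scale A.
Smallest convergent = 0.56. Discriminant values: 0.14, 0.16, 0.65, 0.64; count ≥ 0.56 → 2.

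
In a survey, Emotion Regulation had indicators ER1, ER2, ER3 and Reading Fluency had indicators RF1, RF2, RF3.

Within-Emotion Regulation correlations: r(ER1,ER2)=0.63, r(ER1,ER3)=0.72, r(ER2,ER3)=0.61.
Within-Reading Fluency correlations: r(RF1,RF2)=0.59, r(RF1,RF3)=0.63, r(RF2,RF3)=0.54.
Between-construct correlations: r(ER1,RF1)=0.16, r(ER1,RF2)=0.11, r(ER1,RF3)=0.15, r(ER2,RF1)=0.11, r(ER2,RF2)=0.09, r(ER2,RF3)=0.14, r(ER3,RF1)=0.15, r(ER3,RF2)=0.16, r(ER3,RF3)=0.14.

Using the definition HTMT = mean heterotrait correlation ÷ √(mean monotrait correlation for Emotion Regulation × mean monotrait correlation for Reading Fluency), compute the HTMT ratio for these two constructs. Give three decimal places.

Mean heterotrait r = 1.21/9 = 0.1344.
Mean within-ER = 1.96/3 = 0.6533; mean within-RF = 1.76/3 = 0.5867.
Geometric mean = √(0.6533 × 0.5867) = 0.6191.
HTMT = 0.1344 / 0.6191 = 0.217.

0.217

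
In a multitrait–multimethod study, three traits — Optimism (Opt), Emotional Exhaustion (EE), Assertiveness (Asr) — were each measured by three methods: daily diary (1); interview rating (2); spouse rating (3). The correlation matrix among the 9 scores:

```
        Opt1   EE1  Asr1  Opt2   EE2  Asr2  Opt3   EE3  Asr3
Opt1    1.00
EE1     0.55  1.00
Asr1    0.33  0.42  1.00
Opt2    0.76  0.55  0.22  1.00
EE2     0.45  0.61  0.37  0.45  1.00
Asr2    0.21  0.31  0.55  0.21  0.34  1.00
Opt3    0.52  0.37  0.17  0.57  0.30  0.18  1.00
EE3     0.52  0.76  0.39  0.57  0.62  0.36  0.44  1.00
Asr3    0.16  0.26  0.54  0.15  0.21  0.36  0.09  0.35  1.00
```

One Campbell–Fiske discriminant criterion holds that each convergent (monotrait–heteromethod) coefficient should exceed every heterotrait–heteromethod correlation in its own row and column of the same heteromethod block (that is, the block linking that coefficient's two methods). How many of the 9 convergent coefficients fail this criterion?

Convergent coefficients and their comparison sets:
Opt (methods 1·2): 0.76 vs {0.45, 0.55, 0.21, 0.22} → pass.
Opt (methods 1·3): 0.52 vs {0.52, 0.37, 0.16, 0.17} → fail.
Opt (methods 2·3): 0.57 vs {0.57, 0.30, 0.15, 0.18} → fail.
EE (methods 1·2): 0.61 vs {0.55, 0.45, 0.31, 0.37} → pass.
EE (methods 1·3): 0.76 vs {0.37, 0.52, 0.26, 0.39} → pass.
EE (methods 2·3): 0.62 vs {0.30, 0.57, 0.21, 0.36} → pass.
Asr (methods 1·2): 0.55 vs {0.22, 0.21, 0.37, 0.31} → pass.
Asr (methods 1·3): 0.54 vs {0.17, 0.16, 0.39, 0.26} → pass.
Asr (methods 2·3): 0.36 vs {0.18, 0.15, 0.36, 0.21} → fail.
3 of 9 fail.

3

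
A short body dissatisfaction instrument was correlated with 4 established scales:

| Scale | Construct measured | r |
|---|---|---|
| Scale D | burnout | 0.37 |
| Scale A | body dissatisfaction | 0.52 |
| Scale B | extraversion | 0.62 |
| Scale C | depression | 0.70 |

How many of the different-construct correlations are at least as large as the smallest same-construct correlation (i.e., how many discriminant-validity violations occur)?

2

Convergent (same construct = body dissatisfaction): Scale A.
Smallest convergent = 0.52. Discriminant values: 0.37, 0.62, 0.70; count ≥ 0.52 → 2.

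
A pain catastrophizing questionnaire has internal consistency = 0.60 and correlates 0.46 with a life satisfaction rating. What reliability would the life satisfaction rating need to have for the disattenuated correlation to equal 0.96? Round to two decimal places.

0.38

r_true = r_obs / √(r_xx · r_yy) ⇒ 0.96 = 0.46 / √(0.60 · r_yy).
√(0.60 · r_yy) = 0.46 / 0.96 = 0.4792; 0.60 · r_yy = 0.2296; r_yy = 0.2296 / 0.60 ≈ 0.38.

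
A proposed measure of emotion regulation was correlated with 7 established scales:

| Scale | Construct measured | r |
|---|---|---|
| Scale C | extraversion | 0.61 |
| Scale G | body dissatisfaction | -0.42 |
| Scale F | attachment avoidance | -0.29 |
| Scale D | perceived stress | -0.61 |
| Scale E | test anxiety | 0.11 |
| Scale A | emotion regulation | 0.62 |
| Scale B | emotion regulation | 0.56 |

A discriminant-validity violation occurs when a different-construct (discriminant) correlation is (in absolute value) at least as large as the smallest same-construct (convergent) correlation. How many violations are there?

2

Convergent (same construct = emotion regulation): Scale A, Scale B.
Smallest convergent = 0.56. Discriminant |r|: 0.61, 0.42, 0.29, 0.61, 0.11; count ≥ 0.56 → 2.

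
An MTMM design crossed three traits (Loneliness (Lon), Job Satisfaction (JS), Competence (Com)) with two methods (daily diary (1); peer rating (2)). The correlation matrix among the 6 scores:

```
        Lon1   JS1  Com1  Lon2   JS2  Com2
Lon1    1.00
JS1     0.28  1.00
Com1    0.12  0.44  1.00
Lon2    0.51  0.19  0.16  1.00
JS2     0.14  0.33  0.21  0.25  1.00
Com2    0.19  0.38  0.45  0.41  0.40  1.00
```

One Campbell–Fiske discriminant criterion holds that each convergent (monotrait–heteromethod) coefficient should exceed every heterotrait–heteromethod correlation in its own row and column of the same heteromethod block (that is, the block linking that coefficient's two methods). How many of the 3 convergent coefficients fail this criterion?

1

Checking each validity diagonal entry against its comparison values:
Lon (methods 1·2): 0.51 vs {0.14, 0.19, 0.19, 0.16} → pass.
JS (methods 1·2): 0.33 vs {0.19, 0.14, 0.38, 0.21} → fail.
Com (methods 1·2): 0.45 vs {0.16, 0.19, 0.21, 0.38} → pass.
1 of 3 fail.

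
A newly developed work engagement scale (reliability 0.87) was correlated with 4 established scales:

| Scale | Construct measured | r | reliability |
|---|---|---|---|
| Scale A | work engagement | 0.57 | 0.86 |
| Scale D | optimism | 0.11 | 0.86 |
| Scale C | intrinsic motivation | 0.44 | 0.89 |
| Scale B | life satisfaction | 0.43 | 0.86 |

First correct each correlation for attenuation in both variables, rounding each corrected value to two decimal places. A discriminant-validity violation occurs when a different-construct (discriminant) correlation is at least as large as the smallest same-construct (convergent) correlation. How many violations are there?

Disattenuated r (r / √(r_scale · r_new)):
  Scale A (conv): 0.57 / √(0.86·0.87) = 0.66
  Scale D (disc): 0.11 / √(0.86·0.87) = 0.13
  Scale C (disc): 0.44 / √(0.89·0.87) = 0.50
  Scale B (disc): 0.43 / √(0.86·0.87) = 0.50
Smallest convergent = 0.66. Discriminant values: 0.13, 0.50, 0.50; count ≥ 0.66 → 0.

0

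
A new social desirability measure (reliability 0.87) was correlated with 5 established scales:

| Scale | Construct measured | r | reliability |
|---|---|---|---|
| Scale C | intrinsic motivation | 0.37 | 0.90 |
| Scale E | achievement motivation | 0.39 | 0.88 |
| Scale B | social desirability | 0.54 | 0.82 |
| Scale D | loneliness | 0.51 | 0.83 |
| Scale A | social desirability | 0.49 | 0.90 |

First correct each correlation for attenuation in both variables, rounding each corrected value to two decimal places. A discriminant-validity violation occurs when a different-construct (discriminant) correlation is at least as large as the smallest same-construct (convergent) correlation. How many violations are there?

Disattenuated r (r / √(r_scale · r_new)):
  Scale C (disc): 0.37 / √(0.90·0.87) = 0.42
  Scale E (disc): 0.39 / √(0.88·0.87) = 0.45
  Scale B (conv): 0.54 / √(0.82·0.87) = 0.64
  Scale D (disc): 0.51 / √(0.83·0.87) = 0.60
  Scale A (conv): 0.49 / √(0.90·0.87) = 0.55
Smallest convergent = 0.55. Discriminant values: 0.42, 0.45, 0.60; count ≥ 0.55 → 1.

1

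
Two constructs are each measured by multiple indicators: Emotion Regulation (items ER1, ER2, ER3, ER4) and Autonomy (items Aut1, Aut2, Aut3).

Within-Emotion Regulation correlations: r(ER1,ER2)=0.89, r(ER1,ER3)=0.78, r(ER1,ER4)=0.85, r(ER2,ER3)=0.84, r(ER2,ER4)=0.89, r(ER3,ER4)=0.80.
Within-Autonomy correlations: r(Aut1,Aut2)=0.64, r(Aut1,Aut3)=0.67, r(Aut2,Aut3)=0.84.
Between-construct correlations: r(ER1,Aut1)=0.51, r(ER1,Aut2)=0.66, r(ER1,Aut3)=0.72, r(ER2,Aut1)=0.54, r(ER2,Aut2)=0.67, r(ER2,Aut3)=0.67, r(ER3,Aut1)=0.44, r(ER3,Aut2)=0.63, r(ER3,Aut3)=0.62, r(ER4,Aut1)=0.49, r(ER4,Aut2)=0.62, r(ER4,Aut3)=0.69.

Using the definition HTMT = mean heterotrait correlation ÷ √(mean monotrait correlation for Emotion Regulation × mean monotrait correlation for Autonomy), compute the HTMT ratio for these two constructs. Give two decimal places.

0.78

Mean heterotrait r = 7.26/12 = 0.6050.
Mean within-ER = 5.05/6 = 0.8417; mean within-Aut = 2.15/3 = 0.7167.
Geometric mean = √(0.8417 × 0.7167) = 0.7767.
HTMT = 0.6050 / 0.7767 = 0.78.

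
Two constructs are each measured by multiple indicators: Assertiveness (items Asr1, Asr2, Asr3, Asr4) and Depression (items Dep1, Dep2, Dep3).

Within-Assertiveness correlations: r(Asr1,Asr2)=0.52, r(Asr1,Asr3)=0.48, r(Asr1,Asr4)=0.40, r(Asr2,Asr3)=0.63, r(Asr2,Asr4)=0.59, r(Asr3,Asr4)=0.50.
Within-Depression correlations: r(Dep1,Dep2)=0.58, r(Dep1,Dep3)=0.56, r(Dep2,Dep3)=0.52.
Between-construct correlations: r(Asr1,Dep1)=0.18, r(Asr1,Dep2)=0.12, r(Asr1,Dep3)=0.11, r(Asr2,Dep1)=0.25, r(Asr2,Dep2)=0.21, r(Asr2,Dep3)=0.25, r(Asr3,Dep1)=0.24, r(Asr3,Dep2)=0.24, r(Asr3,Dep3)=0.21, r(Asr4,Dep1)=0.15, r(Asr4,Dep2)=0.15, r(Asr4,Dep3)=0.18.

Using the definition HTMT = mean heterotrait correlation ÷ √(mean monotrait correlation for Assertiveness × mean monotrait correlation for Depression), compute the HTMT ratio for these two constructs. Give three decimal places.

0.356

Mean between = 2.29/12 = 0.1908.
Mean within-Asr = 3.12/6 = 0.5200; mean within-Dep = 1.66/3 = 0.5533.
Geometric mean = √(0.5200 × 0.5533) = 0.5364.
HTMT = 0.1908 / 0.5364 = 0.356.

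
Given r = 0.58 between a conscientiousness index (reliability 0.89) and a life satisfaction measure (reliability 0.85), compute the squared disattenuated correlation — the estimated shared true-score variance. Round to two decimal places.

0.44

Disattenuated r = 0.58 / √(0.89 × 0.85) = 0.58 / 0.8698 = 0.6668.
Shared true-score variance = 0.6668² = 0.4446 ≈ 0.44.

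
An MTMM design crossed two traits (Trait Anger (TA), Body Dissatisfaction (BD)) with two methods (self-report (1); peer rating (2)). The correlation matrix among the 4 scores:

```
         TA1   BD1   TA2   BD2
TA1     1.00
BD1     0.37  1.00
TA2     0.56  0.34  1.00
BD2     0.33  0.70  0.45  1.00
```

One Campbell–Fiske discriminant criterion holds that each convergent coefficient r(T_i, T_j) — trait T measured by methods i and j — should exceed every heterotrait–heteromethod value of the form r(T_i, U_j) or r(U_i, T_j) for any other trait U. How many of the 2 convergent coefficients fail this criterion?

Each convergent coefficient versus the relevant comparison correlations:
TA (methods 1·2): 0.56 vs {0.33, 0.34} → pass.
BD (methods 1·2): 0.70 vs {0.34, 0.33} → pass.
0 of 2 fail.

0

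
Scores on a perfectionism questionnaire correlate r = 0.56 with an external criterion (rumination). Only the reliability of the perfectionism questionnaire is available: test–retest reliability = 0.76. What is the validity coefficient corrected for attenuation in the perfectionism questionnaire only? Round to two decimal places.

Single correction: r_c = r_obs / √r_xx = 0.56 / √0.76 = 0.56 / 0.8718 ≈ 0.64.

0.64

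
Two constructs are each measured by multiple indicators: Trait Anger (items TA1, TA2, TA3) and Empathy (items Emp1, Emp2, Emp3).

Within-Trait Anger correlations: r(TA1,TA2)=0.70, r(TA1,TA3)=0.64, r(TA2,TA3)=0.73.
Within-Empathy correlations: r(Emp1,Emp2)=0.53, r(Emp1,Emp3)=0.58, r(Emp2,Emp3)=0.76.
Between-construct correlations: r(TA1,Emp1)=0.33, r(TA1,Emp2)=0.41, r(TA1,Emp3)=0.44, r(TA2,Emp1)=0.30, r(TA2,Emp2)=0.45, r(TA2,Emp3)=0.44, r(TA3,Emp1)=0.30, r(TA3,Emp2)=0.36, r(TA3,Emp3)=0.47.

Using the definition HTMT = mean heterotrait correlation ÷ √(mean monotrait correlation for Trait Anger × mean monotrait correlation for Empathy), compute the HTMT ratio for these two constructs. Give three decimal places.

0.593

Between-construct mean = 3.50/9 = 0.3889.
Mean within-TA = 2.07/3 = 0.6900; mean within-Emp = 1.87/3 = 0.6233.
Geometric mean = √(0.6900 × 0.6233) = 0.6558.
HTMT = 0.3889 / 0.6558 = 0.593.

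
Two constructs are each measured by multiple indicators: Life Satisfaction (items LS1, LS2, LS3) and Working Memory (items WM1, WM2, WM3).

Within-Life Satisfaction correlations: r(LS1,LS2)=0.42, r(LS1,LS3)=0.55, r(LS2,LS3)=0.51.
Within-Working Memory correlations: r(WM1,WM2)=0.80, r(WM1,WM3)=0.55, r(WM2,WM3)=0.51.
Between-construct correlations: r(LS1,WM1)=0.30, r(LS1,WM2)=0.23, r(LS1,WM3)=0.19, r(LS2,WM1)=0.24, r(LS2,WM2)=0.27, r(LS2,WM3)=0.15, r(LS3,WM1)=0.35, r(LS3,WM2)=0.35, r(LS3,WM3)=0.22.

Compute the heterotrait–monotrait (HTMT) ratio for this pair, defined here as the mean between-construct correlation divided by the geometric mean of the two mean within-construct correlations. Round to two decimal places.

Between-construct mean = 2.30/9 = 0.2556.
Mean within-LS = 1.48/3 = 0.4933; mean within-WM = 1.86/3 = 0.6200.
Geometric mean = √(0.4933 × 0.6200) = 0.5530.
HTMT = 0.2556 / 0.5530 = 0.46.

0.46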